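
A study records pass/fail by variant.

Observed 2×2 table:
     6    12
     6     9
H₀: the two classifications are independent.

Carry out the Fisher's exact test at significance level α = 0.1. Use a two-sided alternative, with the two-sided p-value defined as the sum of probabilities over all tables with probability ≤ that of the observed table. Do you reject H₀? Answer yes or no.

Margins: r₁=18, r₂=15, c₁=12, c₂=21, n=33
p_obs = C(18,6)·C(15,6)/C(33,12); sum pmf over tables with pmf ≤ p_obs
p-value (two-sided) = 0.73066
At α=0.1: p ≥ α → fail to reject H₀

reject H₀: no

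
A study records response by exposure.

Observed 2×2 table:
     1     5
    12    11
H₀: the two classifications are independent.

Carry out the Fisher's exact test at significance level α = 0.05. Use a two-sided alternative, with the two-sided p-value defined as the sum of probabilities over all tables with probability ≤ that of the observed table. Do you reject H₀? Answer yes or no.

reject H₀: no

Margins: r₁=6, r₂=23, c₁=13, c₂=16, n=29
p_obs = C(6,1)·C(23,12)/C(29,13); sum pmf over tables with pmf ≤ p_obs
p-value (two-sided) = 0.18336
At α=0.05: p ≥ α → fail to reject H₀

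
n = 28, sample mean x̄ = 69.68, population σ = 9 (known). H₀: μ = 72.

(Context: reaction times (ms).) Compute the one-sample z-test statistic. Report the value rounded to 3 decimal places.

SE = σ/√n = 9/√28 = 1.7008
z = (x̄−μ₀)/SE = (69.68−72)/1.7008 = -1.3640

test statistic = -1.364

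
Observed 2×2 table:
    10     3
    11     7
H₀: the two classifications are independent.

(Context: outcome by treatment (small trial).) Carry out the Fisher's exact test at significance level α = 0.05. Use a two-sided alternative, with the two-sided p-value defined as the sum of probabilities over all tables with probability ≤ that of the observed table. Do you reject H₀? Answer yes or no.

reject H₀: no

Margins: r₁=13, r₂=18, c₁=21, c₂=10, n=31
p_obs = C(13,10)·C(18,11)/C(31,21); sum pmf over tables with pmf ≤ p_obs
p-value (two-sided) = 0.45211
At α=0.05: p ≥ α → fail to reject H₀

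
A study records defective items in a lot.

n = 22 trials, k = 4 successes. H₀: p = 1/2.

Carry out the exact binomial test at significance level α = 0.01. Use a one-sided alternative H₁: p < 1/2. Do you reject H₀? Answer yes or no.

Exact binomial: n=22, k=4, p₀=1/2=0.5000
P(X≤4) from Σ C(n,i)·p₀^i·(1−p₀)^(n−i)
p-value (one-sided, H₁ less) = 0.00217
At α=0.01: p < α → reject H₀

reject H₀: yes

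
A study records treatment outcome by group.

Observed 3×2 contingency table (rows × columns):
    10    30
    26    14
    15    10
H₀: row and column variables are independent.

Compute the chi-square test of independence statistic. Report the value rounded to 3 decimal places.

test statistic = 14.526

Row totals [40, 40, 25], col totals [51, 54], n=105
χ² = (10−19.43)²/19.43 + (30−20.57)²/20.57 + (26−19.43)²/19.43 + (14−20.57)²/20.57 + (15−12.14)²/12.14 + (10−12.86)²/12.86 = 14.5261
df = 2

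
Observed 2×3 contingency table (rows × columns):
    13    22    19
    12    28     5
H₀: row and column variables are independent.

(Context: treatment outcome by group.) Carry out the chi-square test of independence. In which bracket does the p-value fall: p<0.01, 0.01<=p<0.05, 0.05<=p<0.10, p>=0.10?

p-value bracket: 0.01<=p<0.05

Row totals [54, 45], col totals [25, 50, 24], n=99
χ² = (13−13.64)²/13.64 + (22−27.27)²/27.27 + (19−13.09)²/13.09 + (12−11.36)²/11.36 + (28−22.73)²/22.73 + (5−10.91)²/10.91 = 8.1761
df = 2
p-value (upper-tail) = 0.01677
→ bracket: 0.01<=p<0.05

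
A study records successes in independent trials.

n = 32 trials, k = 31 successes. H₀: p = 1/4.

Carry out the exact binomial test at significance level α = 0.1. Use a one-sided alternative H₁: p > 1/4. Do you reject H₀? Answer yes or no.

Exact binomial: n=32, k=31, p₀=1/4=0.2500
P(X≥31) from Σ C(n,i)·p₀^i·(1−p₀)^(n−i)
p-value (one-sided, H₁ greater) = 0.00000
At α=0.1: p < α → reject H₀

reject H₀: yes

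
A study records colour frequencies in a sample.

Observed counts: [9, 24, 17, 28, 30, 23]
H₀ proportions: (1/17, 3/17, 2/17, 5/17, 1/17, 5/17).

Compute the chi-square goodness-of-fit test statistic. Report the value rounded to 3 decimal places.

n = 131; E_i = n·p_i = [7.71, 23.12, 15.41, 38.53, 7.71, 38.53]
χ² = (9−7.71)²/7.71 + (24−23.12)²/23.12 + (17−15.41)²/15.41 + (28−38.53)²/38.53 + (30−7.71)²/7.71 + (23−38.53)²/38.53 = 74.0511
df = 5

test statistic = 74.051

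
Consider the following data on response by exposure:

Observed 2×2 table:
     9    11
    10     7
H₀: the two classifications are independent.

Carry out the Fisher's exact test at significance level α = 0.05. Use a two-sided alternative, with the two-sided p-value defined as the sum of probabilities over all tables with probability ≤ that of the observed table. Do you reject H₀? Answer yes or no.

Margins: r₁=20, r₂=17, c₁=19, c₂=18, n=37
p_obs = C(20,9)·C(17,10)/C(37,19); sum pmf over tables with pmf ≤ p_obs
p-value (two-sided) = 0.51481
At α=0.05: p ≥ α → fail to reject H₀

reject H₀: no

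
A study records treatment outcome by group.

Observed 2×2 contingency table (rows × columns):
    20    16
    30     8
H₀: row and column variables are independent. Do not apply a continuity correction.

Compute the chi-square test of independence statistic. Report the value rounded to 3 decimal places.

test statistic = 4.616

Row totals [36, 38], col totals [50, 24], n=74
χ² = (20−24.32)²/24.32 + (16−11.68)²/11.68 + (30−25.68)²/25.68 + (8−12.32)²/12.32 = 4.6160
df = 1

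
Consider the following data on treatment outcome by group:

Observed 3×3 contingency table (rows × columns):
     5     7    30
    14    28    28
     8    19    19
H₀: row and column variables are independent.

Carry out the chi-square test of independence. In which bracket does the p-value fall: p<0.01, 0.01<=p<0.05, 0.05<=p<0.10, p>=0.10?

p-value bracket: 0.01<=p<0.05

Row totals [42, 70, 46], col totals [27, 54, 77], n=158
χ² = (5−7.18)²/7.18 + (7−14.35)²/14.35 + (30−20.47)²/20.47 + (14−11.96)²/11.96 + (28−23.92)²/23.92 + (28−34.11)²/34.11 + (8−7.86)²/7.86 + (19−15.72)²/15.72 + (19−22.42)²/22.42 = 12.2117
df = 4
p-value (upper-tail) = 0.01584
→ bracket: 0.01<=p<0.05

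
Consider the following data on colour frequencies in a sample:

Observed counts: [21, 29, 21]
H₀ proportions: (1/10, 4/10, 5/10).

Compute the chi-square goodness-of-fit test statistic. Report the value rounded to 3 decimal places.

n = 71; E_i = n·p_i = [7.10, 28.40, 35.50]
χ² = (21−7.10)²/7.10 + (29−28.40)²/28.40 + (21−35.50)²/35.50 = 33.1479
df = 2

test statistic = 33.148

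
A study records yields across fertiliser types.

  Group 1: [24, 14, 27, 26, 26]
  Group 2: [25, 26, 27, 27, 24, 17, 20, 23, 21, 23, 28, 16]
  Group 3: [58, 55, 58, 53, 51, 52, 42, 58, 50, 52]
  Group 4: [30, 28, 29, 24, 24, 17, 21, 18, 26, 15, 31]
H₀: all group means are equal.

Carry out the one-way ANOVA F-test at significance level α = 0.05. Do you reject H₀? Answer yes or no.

Group means [23.40, 23.08, 52.90, 23.91], grand mean 31.211
SSB = Σnᵢ(x̄ᵢ−x̄)² = 6388.390; SSW = ΣΣ(x−x̄ᵢ)² = 803.926
MSB = 6388.390/3 = 2129.4633; MSW = 803.926/34 = 23.6449
F = MSB/MSW = 90.0602
df = (3, 34)
p-value (upper-tail) = 0.00000
At α=0.05: p < α → reject H₀

reject H₀: yes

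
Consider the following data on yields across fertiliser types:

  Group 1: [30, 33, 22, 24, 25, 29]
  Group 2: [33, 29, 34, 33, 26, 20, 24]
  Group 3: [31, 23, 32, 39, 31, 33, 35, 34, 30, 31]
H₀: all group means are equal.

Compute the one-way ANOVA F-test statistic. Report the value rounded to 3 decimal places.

test statistic = 2.406

Group means [27.17, 28.43, 31.90], grand mean 29.609
SSB = Σnᵢ(x̄ᵢ−x̄)² = 98.031; SSW = ΣΣ(x−x̄ᵢ)² = 407.448
MSB = 98.031/2 = 49.0153; MSW = 407.448/20 = 20.3724
F = MSB/MSW = 2.4060
df = (2, 20)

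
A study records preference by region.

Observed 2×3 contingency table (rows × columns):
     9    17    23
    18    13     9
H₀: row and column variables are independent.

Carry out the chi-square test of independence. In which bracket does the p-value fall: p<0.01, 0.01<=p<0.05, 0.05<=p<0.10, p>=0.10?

p-value bracket: 0.01<=p<0.05

Row totals [49, 40], col totals [27, 30, 32], n=89
χ² = (9−14.87)²/14.87 + (17−16.52)²/16.52 + (23−17.62)²/17.62 + (18−12.13)²/12.13 + (13−13.48)²/13.48 + (9−14.38)²/14.38 = 8.8386
df = 2
p-value (upper-tail) = 0.01204
→ bracket: 0.01<=p<0.05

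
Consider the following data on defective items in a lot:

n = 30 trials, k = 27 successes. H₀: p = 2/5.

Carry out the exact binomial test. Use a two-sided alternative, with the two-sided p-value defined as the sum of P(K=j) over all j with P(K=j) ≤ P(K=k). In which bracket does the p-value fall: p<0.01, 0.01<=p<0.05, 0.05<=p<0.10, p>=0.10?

p-value bracket: p<0.01

Exact binomial: n=30, k=27, p₀=2/5=0.4000
P(X=j) = C(n,j)·p₀^j·(1−p₀)^(n−j); p = Σ P(X=j) over j with P(X=j) ≤ P(X=27)
p-value (two-sided) = 0.00000
→ bracket: p<0.01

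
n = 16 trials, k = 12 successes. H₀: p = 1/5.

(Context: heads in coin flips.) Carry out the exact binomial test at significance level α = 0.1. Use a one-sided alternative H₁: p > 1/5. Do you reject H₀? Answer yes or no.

Exact binomial: n=16, k=12, p₀=1/5=0.2000
P(X≥12) from Σ C(n,i)·p₀^i·(1−p₀)^(n−i)
p-value (one-sided, H₁ greater) = 0.00000
At α=0.1: p < α → reject H₀

reject H₀: yes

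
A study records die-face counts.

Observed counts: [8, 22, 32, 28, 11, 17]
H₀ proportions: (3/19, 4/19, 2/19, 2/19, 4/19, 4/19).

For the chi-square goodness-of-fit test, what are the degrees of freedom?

degrees of freedom = 5

df = k − 1 = 6 − 1 = 5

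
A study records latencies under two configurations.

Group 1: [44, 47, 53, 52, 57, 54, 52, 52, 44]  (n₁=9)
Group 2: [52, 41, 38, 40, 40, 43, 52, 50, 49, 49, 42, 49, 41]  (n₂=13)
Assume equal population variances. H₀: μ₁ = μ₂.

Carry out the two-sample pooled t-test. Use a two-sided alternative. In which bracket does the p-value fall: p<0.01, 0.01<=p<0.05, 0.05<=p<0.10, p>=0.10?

x̄₁=50.556, s₁=4.531, n₁=9
x̄₂=45.077, s₂=5.123, n₂=13
s_p² = [8·4.531² + 12·5.123²]/20 = 23.9573
SE = √(s_p²·(1/9+1/13)) = 2.1224
t = (50.556−45.077)/2.1224 = 2.5813
df = 20
p-value (two-sided) = 0.01783
→ bracket: 0.01<=p<0.05

p-value bracket: 0.01<=p<0.05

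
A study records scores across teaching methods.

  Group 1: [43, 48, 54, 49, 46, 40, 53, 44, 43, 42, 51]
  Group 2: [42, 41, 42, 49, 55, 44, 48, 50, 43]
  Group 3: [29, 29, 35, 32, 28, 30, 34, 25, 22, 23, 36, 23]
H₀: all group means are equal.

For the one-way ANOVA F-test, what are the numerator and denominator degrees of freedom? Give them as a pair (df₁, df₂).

k = 3 groups, N = 32 total
df = (k−1, N−k) = (3−1, 32−3) = (2, 29)

degrees of freedom = [2, 29]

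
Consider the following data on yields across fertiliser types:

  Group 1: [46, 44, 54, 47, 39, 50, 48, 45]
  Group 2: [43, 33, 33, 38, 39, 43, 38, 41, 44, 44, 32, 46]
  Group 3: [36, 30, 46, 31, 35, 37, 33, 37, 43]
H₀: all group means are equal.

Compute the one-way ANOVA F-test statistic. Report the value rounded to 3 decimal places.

test statistic = 9.789

Group means [46.62, 39.50, 36.44], grand mean 40.517
SSB = Σnᵢ(x̄ᵢ−x̄)² = 460.144; SSW = ΣΣ(x−x̄ᵢ)² = 611.097
MSB = 460.144/2 = 230.0721; MSW = 611.097/26 = 23.5037
F = MSB/MSW = 9.7887
df = (2, 26)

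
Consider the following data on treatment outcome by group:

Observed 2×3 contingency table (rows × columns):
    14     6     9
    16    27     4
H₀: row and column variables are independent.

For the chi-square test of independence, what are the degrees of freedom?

degrees of freedom = 2

df = (r−1)(c−1) = (2−1)·(3−1) = 2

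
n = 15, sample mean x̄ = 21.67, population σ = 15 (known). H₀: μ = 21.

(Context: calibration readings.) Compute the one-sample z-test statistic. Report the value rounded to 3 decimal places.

test statistic = 0.173

SE = σ/√n = 15/√15 = 3.8730
z = (x̄−μ₀)/SE = (21.67−21)/3.8730 = 0.1730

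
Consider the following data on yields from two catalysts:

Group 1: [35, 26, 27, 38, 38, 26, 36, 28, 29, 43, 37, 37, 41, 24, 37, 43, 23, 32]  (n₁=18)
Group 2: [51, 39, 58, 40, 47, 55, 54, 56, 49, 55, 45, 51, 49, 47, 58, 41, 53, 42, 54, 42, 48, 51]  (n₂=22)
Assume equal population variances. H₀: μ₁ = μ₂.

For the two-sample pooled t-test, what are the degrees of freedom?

df = n₁ + n₂ − 2 = 18 + 22 − 2 = 38

degrees of freedom = 38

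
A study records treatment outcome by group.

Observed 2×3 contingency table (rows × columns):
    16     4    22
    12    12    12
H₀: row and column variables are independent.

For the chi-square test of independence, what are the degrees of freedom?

df = (r−1)(c−1) = (2−1)·(3−1) = 2

degrees of freedom = 2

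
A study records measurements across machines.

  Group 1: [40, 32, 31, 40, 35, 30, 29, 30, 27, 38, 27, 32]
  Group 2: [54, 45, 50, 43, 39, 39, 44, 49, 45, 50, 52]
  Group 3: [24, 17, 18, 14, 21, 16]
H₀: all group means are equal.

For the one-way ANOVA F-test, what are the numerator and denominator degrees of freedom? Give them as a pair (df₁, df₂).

degrees of freedom = [2, 26]

k = 3 groups, N = 29 total
df = (k−1, N−k) = (3−1, 29−3) = (2, 26)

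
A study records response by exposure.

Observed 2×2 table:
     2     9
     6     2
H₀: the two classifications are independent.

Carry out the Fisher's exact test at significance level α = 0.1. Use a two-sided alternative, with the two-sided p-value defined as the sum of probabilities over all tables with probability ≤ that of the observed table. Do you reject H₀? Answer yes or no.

reject H₀: yes

Margins: r₁=11, r₂=8, c₁=8, c₂=11, n=19
p_obs = C(11,2)·C(8,6)/C(19,8); sum pmf over tables with pmf ≤ p_obs
p-value (two-sided) = 0.02374
At α=0.1: p < α → reject H₀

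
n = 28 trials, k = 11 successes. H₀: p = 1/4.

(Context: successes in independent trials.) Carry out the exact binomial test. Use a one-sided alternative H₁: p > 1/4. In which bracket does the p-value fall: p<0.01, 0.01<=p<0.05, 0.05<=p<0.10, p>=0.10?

Exact binomial: n=28, k=11, p₀=1/4=0.2500
P(X≥11) from Σ C(n,i)·p₀^i·(1−p₀)^(n−i)
p-value (one-sided, H₁ greater) = 0.06790
→ bracket: 0.05<=p<0.10

p-value bracket: 0.05<=p<0.10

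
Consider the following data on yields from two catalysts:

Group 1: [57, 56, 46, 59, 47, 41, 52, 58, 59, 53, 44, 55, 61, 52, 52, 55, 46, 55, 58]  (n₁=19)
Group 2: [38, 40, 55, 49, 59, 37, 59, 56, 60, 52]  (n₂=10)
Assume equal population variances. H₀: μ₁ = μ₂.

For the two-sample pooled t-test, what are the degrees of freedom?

degrees of freedom = 27

df = n₁ + n₂ − 2 = 19 + 10 − 2 = 27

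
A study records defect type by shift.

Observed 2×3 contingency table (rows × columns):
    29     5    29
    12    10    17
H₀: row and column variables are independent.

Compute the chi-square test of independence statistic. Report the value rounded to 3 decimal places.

Row totals [63, 39], col totals [41, 15, 46], n=102
χ² = (29−25.32)²/25.32 + (5−9.26)²/9.26 + (29−28.41)²/28.41 + (12−15.68)²/15.68 + (10−5.74)²/5.74 + (17−17.59)²/17.59 = 6.5621
df = 2

test statistic = 6.562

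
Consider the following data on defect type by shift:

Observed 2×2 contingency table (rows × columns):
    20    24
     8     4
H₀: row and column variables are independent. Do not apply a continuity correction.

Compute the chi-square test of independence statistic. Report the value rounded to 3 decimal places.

test statistic = 1.697

Row totals [44, 12], col totals [28, 28], n=56
χ² = (20−22.00)²/22.00 + (24−22.00)²/22.00 + (8−6.00)²/6.00 + (4−6.00)²/6.00 = 1.6970
df = 1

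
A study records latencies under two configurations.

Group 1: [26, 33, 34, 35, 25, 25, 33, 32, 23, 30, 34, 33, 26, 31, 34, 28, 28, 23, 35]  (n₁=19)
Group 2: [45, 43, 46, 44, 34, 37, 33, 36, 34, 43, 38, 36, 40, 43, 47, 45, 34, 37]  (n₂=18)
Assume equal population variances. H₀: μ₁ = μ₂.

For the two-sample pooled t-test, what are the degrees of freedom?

degrees of freedom = 35

df = n₁ + n₂ − 2 = 19 + 18 − 2 = 35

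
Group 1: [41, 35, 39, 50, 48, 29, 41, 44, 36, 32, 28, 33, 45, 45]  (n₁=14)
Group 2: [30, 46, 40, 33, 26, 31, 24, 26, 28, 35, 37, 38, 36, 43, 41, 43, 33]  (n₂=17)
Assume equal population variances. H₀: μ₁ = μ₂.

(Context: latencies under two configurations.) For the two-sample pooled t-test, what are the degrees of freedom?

degrees of freedom = 29

df = n₁ + n₂ − 2 = 14 + 17 − 2 = 29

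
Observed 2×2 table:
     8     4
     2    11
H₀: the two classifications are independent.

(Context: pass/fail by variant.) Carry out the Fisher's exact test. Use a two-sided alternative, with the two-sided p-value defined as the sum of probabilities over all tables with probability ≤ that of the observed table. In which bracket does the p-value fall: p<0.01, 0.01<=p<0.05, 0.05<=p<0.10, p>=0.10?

p-value bracket: 0.01<=p<0.05

Margins: r₁=12, r₂=13, c₁=10, c₂=15, n=25
p_obs = C(12,8)·C(13,2)/C(25,10); sum pmf over tables with pmf ≤ p_obs
p-value (two-sided) = 0.01542
→ bracket: 0.01<=p<0.05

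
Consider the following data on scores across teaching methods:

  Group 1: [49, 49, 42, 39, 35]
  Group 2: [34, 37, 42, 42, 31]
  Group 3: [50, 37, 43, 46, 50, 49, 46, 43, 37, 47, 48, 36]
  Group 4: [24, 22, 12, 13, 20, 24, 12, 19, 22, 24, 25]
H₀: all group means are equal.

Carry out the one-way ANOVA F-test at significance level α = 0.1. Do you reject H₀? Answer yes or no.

Group means [42.80, 37.20, 44.33, 19.73], grand mean 34.818
SSB = Σnᵢ(x̄ᵢ−x̄)² = 3938.461; SSW = ΣΣ(x−x̄ᵢ)² = 798.448
MSB = 3938.461/3 = 1312.8202; MSW = 798.448/29 = 27.5327
F = MSB/MSW = 47.6822
df = (3, 29)
p-value (upper-tail) = 0.00000
At α=0.1: p < α → reject H₀

reject H₀: yes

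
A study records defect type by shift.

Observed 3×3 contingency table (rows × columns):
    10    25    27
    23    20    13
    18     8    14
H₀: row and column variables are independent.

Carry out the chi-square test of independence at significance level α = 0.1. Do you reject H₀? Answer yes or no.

reject H₀: yes

Row totals [62, 56, 40], col totals [51, 53, 54], n=158
χ² = (10−20.01)²/20.01 + (25−20.80)²/20.80 + (27−21.19)²/21.19 + (23−18.08)²/18.08 + (20−18.78)²/18.78 + (13−19.14)²/19.14 + (18−12.91)²/12.91 + (8−13.42)²/13.42 + (14−13.67)²/13.67 = 15.0420
df = 4
p-value (upper-tail) = 0.00461
At α=0.1: p < α → reject H₀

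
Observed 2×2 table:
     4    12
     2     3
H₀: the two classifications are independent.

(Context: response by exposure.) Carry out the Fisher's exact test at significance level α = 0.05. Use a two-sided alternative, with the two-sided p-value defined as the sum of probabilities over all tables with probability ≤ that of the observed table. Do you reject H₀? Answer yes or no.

reject H₀: no

Margins: r₁=16, r₂=5, c₁=6, c₂=15, n=21
p_obs = C(16,4)·C(5,2)/C(21,6); sum pmf over tables with pmf ≤ p_obs
p-value (two-sided) = 0.59752
At α=0.05: p ≥ α → fail to reject H₀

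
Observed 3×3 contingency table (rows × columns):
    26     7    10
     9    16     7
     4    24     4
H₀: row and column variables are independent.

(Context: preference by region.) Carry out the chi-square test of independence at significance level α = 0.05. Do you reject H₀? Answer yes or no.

Row totals [43, 32, 32], col totals [39, 47, 21], n=107
χ² = (26−15.67)²/15.67 + (7−18.89)²/18.89 + (10−8.44)²/8.44 + (9−11.66)²/11.66 + (16−14.06)²/14.06 + (7−6.28)²/6.28 + (4−11.66)²/11.66 + (24−14.06)²/14.06 + (4−6.28)²/6.28 = 28.4331
df = 4
p-value (upper-tail) = 0.00001
At α=0.05: p < α → reject H₀

reject H₀: yes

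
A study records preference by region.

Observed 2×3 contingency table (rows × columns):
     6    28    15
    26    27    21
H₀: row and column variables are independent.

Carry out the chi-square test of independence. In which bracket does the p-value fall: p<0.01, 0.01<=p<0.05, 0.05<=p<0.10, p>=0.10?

p-value bracket: 0.01<=p<0.05

Row totals [49, 74], col totals [32, 55, 36], n=123
χ² = (6−12.75)²/12.75 + (28−21.91)²/21.91 + (15−14.34)²/14.34 + (26−19.25)²/19.25 + (27−33.09)²/33.09 + (21−21.66)²/21.66 = 8.8004
df = 2
p-value (upper-tail) = 0.01227
→ bracket: 0.01<=p<0.05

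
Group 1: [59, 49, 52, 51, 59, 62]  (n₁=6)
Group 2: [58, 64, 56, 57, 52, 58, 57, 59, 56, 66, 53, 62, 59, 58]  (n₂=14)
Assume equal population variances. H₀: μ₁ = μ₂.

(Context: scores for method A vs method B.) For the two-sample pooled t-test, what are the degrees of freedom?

df = n₁ + n₂ − 2 = 6 + 14 − 2 = 18

degrees of freedom = 18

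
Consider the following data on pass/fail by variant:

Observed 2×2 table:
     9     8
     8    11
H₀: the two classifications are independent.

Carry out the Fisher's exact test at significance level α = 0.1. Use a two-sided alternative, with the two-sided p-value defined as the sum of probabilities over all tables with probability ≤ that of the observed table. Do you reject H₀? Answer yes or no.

reject H₀: no

Margins: r₁=17, r₂=19, c₁=17, c₂=19, n=36
p_obs = C(17,9)·C(19,8)/C(36,17); sum pmf over tables with pmf ≤ p_obs
p-value (two-sided) = 0.73879
At α=0.1: p ≥ α → fail to reject H₀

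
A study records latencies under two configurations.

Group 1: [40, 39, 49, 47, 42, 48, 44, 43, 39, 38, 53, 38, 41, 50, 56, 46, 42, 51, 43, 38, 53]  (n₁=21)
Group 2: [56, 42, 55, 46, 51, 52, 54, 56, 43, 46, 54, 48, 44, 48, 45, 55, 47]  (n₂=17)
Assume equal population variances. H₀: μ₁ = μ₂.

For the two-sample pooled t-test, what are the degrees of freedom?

degrees of freedom = 36

df = n₁ + n₂ − 2 = 21 + 17 − 2 = 36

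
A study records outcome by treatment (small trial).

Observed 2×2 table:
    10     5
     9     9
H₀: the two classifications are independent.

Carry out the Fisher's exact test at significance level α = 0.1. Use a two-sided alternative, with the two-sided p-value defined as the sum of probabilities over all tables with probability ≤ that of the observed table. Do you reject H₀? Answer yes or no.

reject H₀: no

Margins: r₁=15, r₂=18, c₁=19, c₂=14, n=33
p_obs = C(15,10)·C(18,9)/C(33,19); sum pmf over tables with pmf ≤ p_obs
p-value (two-sided) = 0.48242
At α=0.1: p ≥ α → fail to reject H₀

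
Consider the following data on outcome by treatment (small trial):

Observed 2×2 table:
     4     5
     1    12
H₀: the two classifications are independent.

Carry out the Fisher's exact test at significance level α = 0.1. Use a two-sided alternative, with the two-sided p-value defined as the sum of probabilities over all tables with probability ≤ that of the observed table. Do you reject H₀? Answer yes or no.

Margins: r₁=9, r₂=13, c₁=5, c₂=17, n=22
p_obs = C(9,4)·C(13,1)/C(22,5); sum pmf over tables with pmf ≤ p_obs
p-value (two-sided) = 0.11586
At α=0.1: p ≥ α → fail to reject H₀

reject H₀: no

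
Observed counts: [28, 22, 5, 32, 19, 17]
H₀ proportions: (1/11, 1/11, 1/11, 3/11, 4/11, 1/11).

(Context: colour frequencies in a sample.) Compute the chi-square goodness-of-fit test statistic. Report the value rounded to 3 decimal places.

test statistic = 57.077

n = 123; E_i = n·p_i = [11.18, 11.18, 11.18, 33.55, 44.73, 11.18]
χ² = (28−11.18)²/11.18 + (22−11.18)²/11.18 + (5−11.18)²/11.18 + (32−33.55)²/33.55 + (19−44.73)²/44.73 + (17−11.18)²/11.18 = 57.0766
df = 5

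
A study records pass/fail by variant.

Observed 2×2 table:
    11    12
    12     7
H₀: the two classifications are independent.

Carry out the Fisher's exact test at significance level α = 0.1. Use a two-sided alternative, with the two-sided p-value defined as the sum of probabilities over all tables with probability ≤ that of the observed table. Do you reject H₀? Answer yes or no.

Margins: r₁=23, r₂=19, c₁=23, c₂=19, n=42
p_obs = C(23,11)·C(19,12)/C(42,23); sum pmf over tables with pmf ≤ p_obs
p-value (two-sided) = 0.36574
At α=0.1: p ≥ α → fail to reject H₀

reject H₀: no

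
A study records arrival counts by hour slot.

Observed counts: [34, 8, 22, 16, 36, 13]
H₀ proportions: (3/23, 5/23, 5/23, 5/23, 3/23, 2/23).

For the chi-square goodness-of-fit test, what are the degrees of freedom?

degrees of freedom = 5

df = k − 1 = 6 − 1 = 5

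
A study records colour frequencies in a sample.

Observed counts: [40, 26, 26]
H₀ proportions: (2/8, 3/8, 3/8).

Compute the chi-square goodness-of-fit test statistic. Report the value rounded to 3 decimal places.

n = 92; E_i = n·p_i = [23.00, 34.50, 34.50]
χ² = (40−23.00)²/23.00 + (26−34.50)²/34.50 + (26−34.50)²/34.50 = 16.7536
df = 2

test statistic = 16.754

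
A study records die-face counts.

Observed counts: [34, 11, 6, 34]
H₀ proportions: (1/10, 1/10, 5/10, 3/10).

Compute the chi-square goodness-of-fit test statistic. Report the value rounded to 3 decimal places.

test statistic = 111.416

n = 85; E_i = n·p_i = [8.50, 8.50, 42.50, 25.50]
χ² = (34−8.50)²/8.50 + (11−8.50)²/8.50 + (6−42.50)²/42.50 + (34−25.50)²/25.50 = 111.4157
df = 3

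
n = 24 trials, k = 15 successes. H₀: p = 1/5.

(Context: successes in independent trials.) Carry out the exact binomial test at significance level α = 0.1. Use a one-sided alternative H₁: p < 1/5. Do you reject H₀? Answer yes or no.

Exact binomial: n=24, k=15, p₀=1/5=0.2000
P(X≤15) from Σ C(n,i)·p₀^i·(1−p₀)^(n−i)
p-value (one-sided, H₁ less) = 1.00000
At α=0.1: p ≥ α → fail to reject H₀

reject H₀: no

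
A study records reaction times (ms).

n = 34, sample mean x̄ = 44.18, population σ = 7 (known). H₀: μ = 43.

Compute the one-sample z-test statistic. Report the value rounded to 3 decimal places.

test statistic = 0.983

SE = σ/√n = 7/√34 = 1.2005
z = (x̄−μ₀)/SE = (44.18−43)/1.2005 = 0.9829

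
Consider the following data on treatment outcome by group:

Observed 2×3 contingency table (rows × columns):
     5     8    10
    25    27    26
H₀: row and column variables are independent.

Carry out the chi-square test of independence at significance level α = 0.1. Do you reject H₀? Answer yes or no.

reject H₀: no

Row totals [23, 78], col totals [30, 35, 36], n=101
χ² = (5−6.83)²/6.83 + (8−7.97)²/7.97 + (10−8.20)²/8.20 + (25−23.17)²/23.17 + (27−27.03)²/27.03 + (26−27.80)²/27.80 = 1.1489
df = 2
p-value (upper-tail) = 0.56300
At α=0.1: p ≥ α → fail to reject H₀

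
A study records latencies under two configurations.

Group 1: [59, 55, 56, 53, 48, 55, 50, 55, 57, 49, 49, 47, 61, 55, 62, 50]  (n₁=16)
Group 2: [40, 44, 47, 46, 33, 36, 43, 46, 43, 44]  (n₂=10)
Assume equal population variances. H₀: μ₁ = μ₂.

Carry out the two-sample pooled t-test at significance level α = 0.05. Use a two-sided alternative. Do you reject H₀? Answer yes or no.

x̄₁=53.812, s₁=4.636, n₁=16
x̄₂=42.200, s₂=4.566, n₂=10
s_p² = [15·4.636² + 9·4.566²]/24 = 21.2516
SE = √(s_p²·(1/16+1/10)) = 1.8583
t = (53.812−42.200)/1.8583 = 6.2489
df = 24
p-value (two-sided) = 0.00000
At α=0.05: p < α → reject H₀

reject H₀: yes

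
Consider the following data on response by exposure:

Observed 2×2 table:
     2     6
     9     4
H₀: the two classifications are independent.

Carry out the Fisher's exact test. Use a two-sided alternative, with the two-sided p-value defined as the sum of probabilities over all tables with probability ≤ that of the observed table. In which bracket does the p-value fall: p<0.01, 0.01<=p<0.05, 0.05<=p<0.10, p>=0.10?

Margins: r₁=8, r₂=13, c₁=11, c₂=10, n=21
p_obs = C(8,2)·C(13,9)/C(21,11); sum pmf over tables with pmf ≤ p_obs
p-value (two-sided) = 0.08050
→ bracket: 0.05<=p<0.10

p-value bracket: 0.05<=p<0.10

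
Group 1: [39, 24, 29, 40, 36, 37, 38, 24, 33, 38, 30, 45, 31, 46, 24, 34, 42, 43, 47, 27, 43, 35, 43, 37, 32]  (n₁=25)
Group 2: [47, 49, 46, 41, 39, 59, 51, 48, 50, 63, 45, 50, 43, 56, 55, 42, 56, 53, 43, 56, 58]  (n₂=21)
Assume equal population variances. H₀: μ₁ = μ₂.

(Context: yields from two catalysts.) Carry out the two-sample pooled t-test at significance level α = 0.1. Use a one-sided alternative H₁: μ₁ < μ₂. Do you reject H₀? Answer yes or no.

reject H₀: yes

x̄₁=35.880, s₁=6.990, n₁=25
x̄₂=50.000, s₂=6.618, n₂=21
s_p² = [24·6.990² + 20·6.618²]/44 = 46.5600
SE = √(s_p²·(1/25+1/21)) = 2.0198
t = (35.880−50.000)/2.0198 = -6.9908
df = 44
p-value (one-sided, H₁ less) = 0.00000
At α=0.1: p < α → reject H₀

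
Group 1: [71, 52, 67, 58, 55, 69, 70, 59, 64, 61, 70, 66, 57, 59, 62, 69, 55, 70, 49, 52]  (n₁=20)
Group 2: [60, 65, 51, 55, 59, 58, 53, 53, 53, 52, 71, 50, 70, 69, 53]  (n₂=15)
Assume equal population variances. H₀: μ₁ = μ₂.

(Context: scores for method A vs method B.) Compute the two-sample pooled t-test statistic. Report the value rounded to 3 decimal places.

x̄₁=61.750, s₁=7.040, n₁=20
x̄₂=58.133, s₂=7.298, n₂=15
s_p² = [19·7.040² + 14·7.298²]/33 = 51.1359
SE = √(s_p²·(1/20+1/15)) = 2.4425
t = (61.750−58.133)/2.4425 = 1.4807
df = 33

test statistic = 1.481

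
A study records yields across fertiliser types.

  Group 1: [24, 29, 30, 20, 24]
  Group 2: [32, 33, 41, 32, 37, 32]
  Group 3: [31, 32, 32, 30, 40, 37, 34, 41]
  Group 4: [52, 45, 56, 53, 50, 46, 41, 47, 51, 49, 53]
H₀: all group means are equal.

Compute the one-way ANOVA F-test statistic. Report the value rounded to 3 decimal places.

test statistic = 45.984

Group means [25.40, 34.50, 34.62, 49.36], grand mean 38.467
SSB = Σnᵢ(x̄ᵢ−x̄)² = 2372.346; SSW = ΣΣ(x−x̄ᵢ)² = 447.120
MSB = 2372.346/3 = 790.7821; MSW = 447.120/26 = 17.1969
F = MSB/MSW = 45.9839
df = (3, 26)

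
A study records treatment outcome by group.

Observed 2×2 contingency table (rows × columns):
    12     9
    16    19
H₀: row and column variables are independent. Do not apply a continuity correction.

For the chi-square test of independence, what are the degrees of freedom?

df = (r−1)(c−1) = (2−1)·(2−1) = 1

degrees of freedom = 1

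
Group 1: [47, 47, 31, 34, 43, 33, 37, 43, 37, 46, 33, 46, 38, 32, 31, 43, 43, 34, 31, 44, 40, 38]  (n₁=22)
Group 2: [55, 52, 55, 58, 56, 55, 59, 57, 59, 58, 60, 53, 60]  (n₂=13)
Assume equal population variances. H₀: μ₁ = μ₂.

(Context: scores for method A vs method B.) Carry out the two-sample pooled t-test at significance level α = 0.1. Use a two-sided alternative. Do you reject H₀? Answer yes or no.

x̄₁=38.682, s₁=5.719, n₁=22
x̄₂=56.692, s₂=2.594, n₂=13
s_p² = [21·5.719² + 12·2.594²]/33 = 23.2588
SE = √(s_p²·(1/22+1/13)) = 1.6871
t = (38.682−56.692)/1.6871 = -10.6753
df = 33
p-value (two-sided) = 0.00000
At α=0.1: p < α → reject H₀

reject H₀: yes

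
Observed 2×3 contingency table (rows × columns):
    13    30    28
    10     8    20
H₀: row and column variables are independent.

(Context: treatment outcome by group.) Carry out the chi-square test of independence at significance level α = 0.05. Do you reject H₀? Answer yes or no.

Row totals [71, 38], col totals [23, 38, 48], n=109
χ² = (13−14.98)²/14.98 + (30−24.75)²/24.75 + (28−31.27)²/31.27 + (10−8.02)²/8.02 + (8−13.25)²/13.25 + (20−16.73)²/16.73 = 4.9218
df = 2
p-value (upper-tail) = 0.08536
At α=0.05: p ≥ α → fail to reject H₀

reject H₀: no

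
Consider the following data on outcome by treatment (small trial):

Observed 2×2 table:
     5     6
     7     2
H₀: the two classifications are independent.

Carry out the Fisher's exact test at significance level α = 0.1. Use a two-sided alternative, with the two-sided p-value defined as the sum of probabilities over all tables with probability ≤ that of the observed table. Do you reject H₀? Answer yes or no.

Margins: r₁=11, r₂=9, c₁=12, c₂=8, n=20
p_obs = C(11,5)·C(9,7)/C(20,12); sum pmf over tables with pmf ≤ p_obs
p-value (two-sided) = 0.19681
At α=0.1: p ≥ α → fail to reject H₀

reject H₀: no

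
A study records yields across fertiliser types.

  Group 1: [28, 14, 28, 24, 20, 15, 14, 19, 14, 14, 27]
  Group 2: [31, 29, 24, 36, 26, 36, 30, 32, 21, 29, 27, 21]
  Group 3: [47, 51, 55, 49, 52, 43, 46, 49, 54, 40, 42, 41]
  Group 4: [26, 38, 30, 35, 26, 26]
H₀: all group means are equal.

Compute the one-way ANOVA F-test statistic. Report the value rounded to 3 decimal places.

test statistic = 54.357

Group means [19.73, 28.50, 47.42, 30.17], grand mean 31.927
SSB = Σnᵢ(x̄ᵢ−x̄)² = 4675.849; SSW = ΣΣ(x−x̄ᵢ)² = 1060.932
MSB = 4675.849/3 = 1558.6162; MSW = 1060.932/37 = 28.6738
F = MSB/MSW = 54.3567
df = (3, 37)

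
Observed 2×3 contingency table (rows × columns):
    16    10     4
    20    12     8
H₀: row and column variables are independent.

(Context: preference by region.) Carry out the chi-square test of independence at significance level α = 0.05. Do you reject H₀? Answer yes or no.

Row totals [30, 40], col totals [36, 22, 12], n=70
χ² = (16−15.43)²/15.43 + (10−9.43)²/9.43 + (4−5.14)²/5.14 + (20−20.57)²/20.57 + (12−12.57)²/12.57 + (8−6.86)²/6.86 = 0.5421
df = 2
p-value (upper-tail) = 0.76258
At α=0.05: p ≥ α → fail to reject H₀

reject H₀: no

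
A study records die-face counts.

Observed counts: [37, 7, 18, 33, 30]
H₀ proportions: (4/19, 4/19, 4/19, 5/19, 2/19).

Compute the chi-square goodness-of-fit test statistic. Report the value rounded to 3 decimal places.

n = 125; E_i = n·p_i = [26.32, 26.32, 26.32, 32.89, 13.16]
χ² = (37−26.32)²/26.32 + (7−26.32)²/26.32 + (18−26.32)²/26.32 + (33−32.89)²/32.89 + (30−13.16)²/13.16 = 42.7016
df = 4

test statistic = 42.702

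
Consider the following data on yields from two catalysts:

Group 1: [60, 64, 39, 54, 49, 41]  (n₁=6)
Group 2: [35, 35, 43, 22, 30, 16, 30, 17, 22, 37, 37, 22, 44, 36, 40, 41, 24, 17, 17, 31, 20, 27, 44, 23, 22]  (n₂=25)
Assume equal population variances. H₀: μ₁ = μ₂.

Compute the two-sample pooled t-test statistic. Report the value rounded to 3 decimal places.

x̄₁=51.167, s₁=10.068, n₁=6
x̄₂=29.280, s₂=9.370, n₂=25
s_p² = [5·10.068² + 24·9.370²]/29 = 90.1336
SE = √(s_p²·(1/6+1/25)) = 4.3160
t = (51.167−29.280)/4.3160 = 5.0711
df = 29

test statistic = 5.071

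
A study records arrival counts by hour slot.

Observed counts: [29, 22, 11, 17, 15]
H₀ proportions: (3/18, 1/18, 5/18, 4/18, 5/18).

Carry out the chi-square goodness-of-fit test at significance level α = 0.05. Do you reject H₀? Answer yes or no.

n = 94; E_i = n·p_i = [15.67, 5.22, 26.11, 20.89, 26.11]
χ² = (29−15.67)²/15.67 + (22−5.22)²/5.22 + (11−26.11)²/26.11 + (17−20.89)²/20.89 + (15−26.11)²/26.11 = 79.4479
df = 4
p-value (upper-tail) = 0.00000
At α=0.05: p < α → reject H₀

reject H₀: yes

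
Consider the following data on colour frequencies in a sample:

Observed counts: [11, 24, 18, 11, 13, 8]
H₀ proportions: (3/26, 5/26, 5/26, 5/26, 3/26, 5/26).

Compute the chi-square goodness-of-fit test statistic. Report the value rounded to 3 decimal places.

n = 85; E_i = n·p_i = [9.81, 16.35, 16.35, 16.35, 9.81, 16.35]
χ² = (11−9.81)²/9.81 + (24−16.35)²/16.35 + (18−16.35)²/16.35 + (11−16.35)²/16.35 + (13−9.81)²/9.81 + (8−16.35)²/16.35 = 10.9451
df = 5

test statistic = 10.945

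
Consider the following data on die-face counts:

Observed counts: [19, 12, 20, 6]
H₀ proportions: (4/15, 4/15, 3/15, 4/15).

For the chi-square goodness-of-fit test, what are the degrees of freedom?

degrees of freedom = 3

df = k − 1 = 4 − 1 = 3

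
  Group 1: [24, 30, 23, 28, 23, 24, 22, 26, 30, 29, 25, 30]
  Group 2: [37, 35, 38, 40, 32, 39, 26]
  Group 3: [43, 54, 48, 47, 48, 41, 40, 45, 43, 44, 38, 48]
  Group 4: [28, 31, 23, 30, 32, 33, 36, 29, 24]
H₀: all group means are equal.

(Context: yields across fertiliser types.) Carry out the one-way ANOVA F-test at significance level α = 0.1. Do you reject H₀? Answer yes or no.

Group means [26.17, 35.29, 44.92, 29.56], grand mean 34.150
SSB = Σnᵢ(x̄ᵢ−x̄)² = 2354.866; SSW = ΣΣ(x−x̄ᵢ)² = 596.234
MSB = 2354.866/3 = 784.9553; MSW = 596.234/36 = 16.5621
F = MSB/MSW = 47.3948
df = (3, 36)
p-value (upper-tail) = 0.00000
At α=0.1: p < α → reject H₀

reject H₀: yes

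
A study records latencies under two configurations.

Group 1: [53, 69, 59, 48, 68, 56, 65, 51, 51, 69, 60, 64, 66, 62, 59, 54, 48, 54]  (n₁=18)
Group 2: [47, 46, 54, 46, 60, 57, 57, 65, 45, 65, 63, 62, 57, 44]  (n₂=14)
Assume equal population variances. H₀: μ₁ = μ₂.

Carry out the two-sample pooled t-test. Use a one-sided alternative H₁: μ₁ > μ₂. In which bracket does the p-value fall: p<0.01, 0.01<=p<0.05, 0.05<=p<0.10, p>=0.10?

x̄₁=58.667, s₁=7.129, n₁=18
x̄₂=54.857, s₂=7.833, n₂=14
s_p² = [17·7.129² + 13·7.833²]/30 = 55.3905
SE = √(s_p²·(1/18+1/14)) = 2.6521
t = (58.667−54.857)/2.6521 = 1.4364
df = 30
p-value (one-sided, H₁ greater) = 0.08062
→ bracket: 0.05<=p<0.10

p-value bracket: 0.05<=p<0.10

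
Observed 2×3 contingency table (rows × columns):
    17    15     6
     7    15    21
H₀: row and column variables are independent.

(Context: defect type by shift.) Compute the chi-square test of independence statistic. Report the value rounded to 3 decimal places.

test statistic = 12.238

Row totals [38, 43], col totals [24, 30, 27], n=81
χ² = (17−11.26)²/11.26 + (15−14.07)²/14.07 + (6−12.67)²/12.67 + (7−12.74)²/12.74 + (15−15.93)²/15.93 + (21−14.33)²/14.33 = 12.2380
df = 2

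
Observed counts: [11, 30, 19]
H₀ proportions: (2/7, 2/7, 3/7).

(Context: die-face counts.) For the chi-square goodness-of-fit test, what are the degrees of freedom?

degrees of freedom = 2

df = k − 1 = 3 − 1 = 2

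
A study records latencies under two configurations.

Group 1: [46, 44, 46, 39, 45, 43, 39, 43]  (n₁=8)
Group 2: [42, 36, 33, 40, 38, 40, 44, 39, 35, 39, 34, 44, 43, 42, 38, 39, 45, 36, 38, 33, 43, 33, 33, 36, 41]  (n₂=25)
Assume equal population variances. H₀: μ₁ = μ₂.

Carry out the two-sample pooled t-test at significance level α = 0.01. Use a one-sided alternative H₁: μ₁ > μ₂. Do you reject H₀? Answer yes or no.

reject H₀: yes

x̄₁=43.125, s₁=2.800, n₁=8
x̄₂=38.560, s₂=3.831, n₂=25
s_p² = [7·2.800² + 24·3.831²]/31 = 13.1302
SE = √(s_p²·(1/8+1/25)) = 1.4719
t = (43.125−38.560)/1.4719 = 3.1014
df = 31
p-value (one-sided, H₁ greater) = 0.00204
At α=0.01: p < α → reject H₀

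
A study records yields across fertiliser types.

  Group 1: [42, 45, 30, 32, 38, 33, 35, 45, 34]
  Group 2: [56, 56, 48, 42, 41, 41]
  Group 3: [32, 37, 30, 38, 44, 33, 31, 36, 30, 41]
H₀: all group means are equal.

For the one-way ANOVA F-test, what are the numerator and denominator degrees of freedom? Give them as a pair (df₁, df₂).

degrees of freedom = [2, 22]

k = 3 groups, N = 25 total
df = (k−1, N−k) = (3−1, 25−3) = (2, 22)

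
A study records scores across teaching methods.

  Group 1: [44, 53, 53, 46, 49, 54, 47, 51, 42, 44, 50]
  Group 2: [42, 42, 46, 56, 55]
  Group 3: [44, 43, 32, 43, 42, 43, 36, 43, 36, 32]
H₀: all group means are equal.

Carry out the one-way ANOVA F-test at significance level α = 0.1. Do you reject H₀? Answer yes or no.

Group means [48.45, 48.20, 39.40], grand mean 44.923
SSB = Σnᵢ(x̄ᵢ−x̄)² = 495.919; SSW = ΣΣ(x−x̄ᵢ)² = 571.927
MSB = 495.919/2 = 247.9594; MSW = 571.927/23 = 24.8664
F = MSB/MSW = 9.9717
df = (2, 23)
p-value (upper-tail) = 0.00076
At α=0.1: p < α → reject H₀

reject H₀: yes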